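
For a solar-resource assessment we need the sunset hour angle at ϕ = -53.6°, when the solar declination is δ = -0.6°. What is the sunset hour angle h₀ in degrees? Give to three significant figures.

cos h₀ = −tan ϕ · tan δ = −tan(-53.6°) × tan(-0.600°) = -0.0142, so h₀ = 1.5850 rad = 90.81°.

h₀ = 90.8°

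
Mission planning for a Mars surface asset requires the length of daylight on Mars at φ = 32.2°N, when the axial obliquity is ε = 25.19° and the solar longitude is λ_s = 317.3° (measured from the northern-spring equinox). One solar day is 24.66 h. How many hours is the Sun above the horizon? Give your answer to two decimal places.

10.83 h

Solar declination: sin δ = sin ε · sin λ_s = sin 25.19° × sin 317.3° = -0.28864, so δ = -16.777°.
cos H₀ = −tan φ · tan δ = −tan(+32.2°) × tan(-16.777°) = 0.1898, so H₀ = 1.3798 rad = 79.06°.
Daylight = 2H₀/(2π) × 24.66 h = (1.3798/π) × 24.66 = 10.83 h.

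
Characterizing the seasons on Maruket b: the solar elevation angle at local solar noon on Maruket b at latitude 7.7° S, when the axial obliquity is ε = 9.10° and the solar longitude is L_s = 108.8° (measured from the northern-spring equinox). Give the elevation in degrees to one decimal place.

Solar declination: sin δ = sin ε · sin L_s = sin 9.10° × sin 108.8° = 0.14972, so δ = +8.611°.
At local noon the hour angle is zero, so the zenith angle equals |ϕ − δ| = |-7.7° − (+8.611°)| = 16.311°.
Elevation = 90° − 16.311° = 73.7°.

73.7°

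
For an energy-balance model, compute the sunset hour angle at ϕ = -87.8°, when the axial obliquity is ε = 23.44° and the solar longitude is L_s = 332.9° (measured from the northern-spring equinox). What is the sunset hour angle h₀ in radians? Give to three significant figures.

Solar declination: sin δ = sin ε · sin L_s = sin 23.44° × sin 332.9° = -0.18121, so δ = -10.440°.
Sunrise equation: cos h₀ = −tan ϕ · tan δ = -4.7965 ≤ −1, so the Sun never sets (polar day) and h₀ = π.

h₀ = 3.14 rad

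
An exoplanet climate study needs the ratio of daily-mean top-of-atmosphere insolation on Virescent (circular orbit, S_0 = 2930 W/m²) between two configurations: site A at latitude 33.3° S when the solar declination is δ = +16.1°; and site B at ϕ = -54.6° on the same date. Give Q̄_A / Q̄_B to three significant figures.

— Configuration A (ϕ=-33.3°):
cos h₀ = −tan(-33.3°) tan(+16.100°) = 0.1896, h₀ = 1.3800 rad.
Bracket: h₀ sin ϕ sin δ + cos ϕ cos δ sin h₀ = 1.3800×-0.54902×0.27731 + 0.83581×0.96078×0.98186 = -0.210103 + 0.788463 = 0.578360.
Q̄ = (S_0/π) × [bracket] = (2930/π) × 0.578360 = 539.41 W/m².
— Configuration B (ϕ=-54.6°):
cos h₀ = −tan(-54.6°) tan(+16.100°) = 0.4061, h₀ = 1.1526 rad.
Bracket: h₀ sin ϕ sin δ + cos ϕ cos δ sin h₀ = 1.1526×-0.81513×0.27731 + 0.57928×0.96078×0.91381 = -0.260538 + 0.508591 = 0.248053.
Q̄ = (S_0/π) × [bracket] = (2930/π) × 0.248053 = 231.35 W/m².
Ratio Q̄_A / Q̄_B = 539.41 / 231.35 = 2.332.

Q̄_A / Q̄_B ≈ 2.33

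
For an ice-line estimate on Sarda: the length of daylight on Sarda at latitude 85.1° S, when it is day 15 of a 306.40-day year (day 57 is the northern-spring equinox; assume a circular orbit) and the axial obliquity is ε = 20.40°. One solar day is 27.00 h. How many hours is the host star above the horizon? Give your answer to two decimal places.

Solar longitude: λ_s = 360° × (15 − 57)/306.40 = -49.347°, i.e. -49.347° + 360° = 310.653°.
sin δ = sin 20.40° × sin 310.653° = -0.26445, so δ = -15.334°.
Sunrise equation: cos H₀ = −tan φ · tan δ = -3.1986 ≤ −1, so the host star never sets (polar day) and H₀ = π.
Daylight = 2H₀/(2π) × 27.00 h = (3.1416/π) × 27.00 = 27.00 h.

27.00 h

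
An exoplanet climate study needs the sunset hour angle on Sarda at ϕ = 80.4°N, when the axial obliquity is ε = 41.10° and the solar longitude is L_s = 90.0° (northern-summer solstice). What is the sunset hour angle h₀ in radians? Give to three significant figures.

h₀ = 3.14 rad

Solar declination: sin δ = sin ε · sin L_s = sin 41.10° × sin 90.0° = 0.65738, so δ = +41.100°.
Sunrise equation: cos h₀ = −tan ϕ · tan δ = -5.1577 ≤ −1, so the host star never sets (polar day) and h₀ = π.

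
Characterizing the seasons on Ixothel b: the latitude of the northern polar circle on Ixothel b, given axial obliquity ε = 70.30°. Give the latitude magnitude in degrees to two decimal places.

19.70°

The polar circle is the lowest latitude that experiences at least one full rotation of continuous daylight at the northern-summer solstice; it lies at |φ| = 90° − ε = 90° − 70.30° = 19.70°.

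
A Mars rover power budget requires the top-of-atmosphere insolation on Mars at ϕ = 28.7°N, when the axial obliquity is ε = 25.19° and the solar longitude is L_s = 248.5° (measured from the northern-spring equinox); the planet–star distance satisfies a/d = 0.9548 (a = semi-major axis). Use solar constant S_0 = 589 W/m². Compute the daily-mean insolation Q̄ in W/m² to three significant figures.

Q̄ ≈ 90.5 W/m²

Solar declination: sin δ = sin ε · sin L_s = sin 25.19° × sin 248.5° = -0.39601, so δ = -23.329°.
cos h₀ = −tan(+28.7°) tan(-23.329°) = 0.2361, h₀ = 1.3324 rad.
Bracket: h₀ sin ϕ sin δ + cos ϕ cos δ sin h₀ = 1.3324×0.48022×-0.39601 + 0.87715×0.91825×0.97173 = -0.253385 + 0.782673 = 0.529288.
Inverse-square distance factor (a/d)² = 0.9548² = 0.911643.
Q̄ = (S_0/π) × 0.911643 × [bracket] = (589/π) × 0.911643 × 0.529288 = 90.47 W/m².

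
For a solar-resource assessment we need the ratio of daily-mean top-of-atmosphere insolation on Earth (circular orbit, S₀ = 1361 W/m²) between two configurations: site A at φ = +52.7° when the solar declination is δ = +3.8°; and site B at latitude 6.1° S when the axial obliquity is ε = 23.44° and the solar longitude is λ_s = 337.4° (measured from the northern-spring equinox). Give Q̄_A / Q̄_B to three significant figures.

Q̄_A / Q̄_B ≈ 0.684

— Configuration A (φ=+52.7°):
cos H₀ = −tan(+52.7°) tan(+3.800°) = -0.0872, H₀ = 1.6581 rad.
Bracket: H₀ sin φ sin δ + cos φ cos δ sin H₀ = 1.6581×0.79547×0.06627 + 0.60599×0.99780×0.99619 = 0.087408 + 0.602353 = 0.689761.
Q̄ = (S₀/π) × [bracket] = (1361/π) × 0.689761 = 298.82 W/m².
— Configuration B (φ=-6.1°):
Solar declination: sin δ = sin ε · sin λ_s = sin 23.44° × sin 337.4° = -0.15287, so δ = -8.793°.
cos H₀ = −tan(-6.1°) tan(-8.793°) = -0.0165, H₀ = 1.5873 rad.
Bracket: H₀ sin φ sin δ + cos φ cos δ sin H₀ = 1.5873×-0.10626×-0.15287 + 0.99434×0.98825×0.99986 = 0.025784 + 0.982519 = 1.008303.
Q̄ = (S₀/π) × [bracket] = (1361/π) × 1.008303 = 436.82 W/m².
Ratio Q̄_A / Q̄_B = 298.82 / 436.82 = 0.6841.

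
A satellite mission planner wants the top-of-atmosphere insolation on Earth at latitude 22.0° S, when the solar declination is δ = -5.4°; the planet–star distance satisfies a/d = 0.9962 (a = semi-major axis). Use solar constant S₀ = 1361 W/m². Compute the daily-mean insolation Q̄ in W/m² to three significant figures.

Q̄ ≈ 421 W/m²

cos H₀ = −tan(-22.0°) tan(-5.400°) = -0.0382, H₀ = 1.6090 rad.
Bracket: H₀ sin φ sin δ + cos φ cos δ sin H₀ = 1.6090×-0.37461×-0.09411 + 0.92718×0.99556×0.99927 = 0.056725 + 0.922389 = 0.979114.
Inverse-square distance factor (a/d)² = 0.9962² = 0.992414.
Q̄ = (S₀/π) × 0.992414 × [bracket] = (1361/π) × 0.992414 × 0.979114 = 421.0 W/m².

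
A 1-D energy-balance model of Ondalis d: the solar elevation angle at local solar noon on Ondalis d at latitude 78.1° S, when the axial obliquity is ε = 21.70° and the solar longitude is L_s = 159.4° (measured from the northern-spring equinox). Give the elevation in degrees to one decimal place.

Solar declination: sin δ = sin ε · sin L_s = sin 21.70° × sin 159.4° = 0.13009, so δ = +7.475°.
At local noon the hour angle is zero, so the zenith angle equals |ϕ − δ| = |-78.1° − (+7.475°)| = 85.575°.
Elevation = 90° − 85.575° = 4.4°.

4.4°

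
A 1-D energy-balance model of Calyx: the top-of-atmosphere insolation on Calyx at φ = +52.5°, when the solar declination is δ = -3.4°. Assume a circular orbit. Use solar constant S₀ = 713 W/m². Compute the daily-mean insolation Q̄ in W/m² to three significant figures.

cos H₀ = −tan(+52.5°) tan(-3.400°) = 0.0774, H₀ = 1.4933 rad.
Bracket: H₀ sin φ sin δ + cos φ cos δ sin H₀ = 1.4933×0.79335×-0.05931 + 0.60876×0.99824×0.99700 = -0.070265 + 0.605866 = 0.535601.
Q̄ = (S₀/π) × [bracket] = (713/π) × 0.535601 = 121.6 W/m².

Q̄ ≈ 122 W/m²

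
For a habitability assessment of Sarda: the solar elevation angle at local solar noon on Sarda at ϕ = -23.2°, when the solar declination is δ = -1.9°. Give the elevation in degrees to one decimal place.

At local noon the hour angle is zero, so the zenith angle equals |ϕ − δ| = |-23.2° − (-1.900°)| = 21.300°.
Elevation = 90° − 21.300° = 68.7°.

68.7°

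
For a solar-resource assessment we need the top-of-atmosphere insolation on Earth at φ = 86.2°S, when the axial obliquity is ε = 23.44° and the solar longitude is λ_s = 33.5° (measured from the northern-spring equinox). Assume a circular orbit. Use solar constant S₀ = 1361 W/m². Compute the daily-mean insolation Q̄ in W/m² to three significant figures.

Q̄ ≈ 0.00 W/m²

Solar declination: sin δ = sin ε · sin λ_s = sin 23.44° × sin 33.5° = 0.21955, so δ = +12.683°.
cos H₀ = −tan(-86.2°) tan(+12.683°) = 3.3882 ≥ 1 ⇒ polar night, H₀ = 0 and Q̄ = 0.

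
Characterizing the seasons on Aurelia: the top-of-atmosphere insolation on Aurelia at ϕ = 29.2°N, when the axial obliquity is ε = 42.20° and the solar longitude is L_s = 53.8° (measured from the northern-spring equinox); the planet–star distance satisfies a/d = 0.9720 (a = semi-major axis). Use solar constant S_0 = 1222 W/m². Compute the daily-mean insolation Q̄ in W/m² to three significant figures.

Solar declination: sin δ = sin ε · sin L_s = sin 42.20° × sin 53.8° = 0.54205, so δ = +32.823°.
cos h₀ = −tan(+29.2°) tan(+32.823°) = -0.3605, h₀ = 1.9396 rad.
Bracket: h₀ sin ϕ sin δ + cos ϕ cos δ sin h₀ = 1.9396×0.48786×0.54205 + 0.87292×0.84035×0.93276 = 0.512917 + 0.684234 = 1.197151.
Inverse-square distance factor (a/d)² = 0.9720² = 0.944784.
Q̄ = (S_0/π) × 0.944784 × [bracket] = (1222/π) × 0.944784 × 1.197151 = 439.9 W/m².

Q̄ ≈ 440 W/m²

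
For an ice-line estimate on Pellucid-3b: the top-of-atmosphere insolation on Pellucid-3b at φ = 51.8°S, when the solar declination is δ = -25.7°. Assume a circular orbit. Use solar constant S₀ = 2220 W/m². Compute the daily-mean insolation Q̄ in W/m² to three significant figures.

Q̄ ≈ 848 W/m²

cos H₀ = −tan(-51.8°) tan(-25.700°) = -0.6116, H₀ = 2.2289 rad.
Bracket: H₀ sin φ sin δ + cos φ cos δ sin H₀ = 2.2289×-0.78586×-0.43366 + 0.61841×0.90108×0.79118 = 0.759600 + 0.440875 = 1.200475.
Q̄ = (S₀/π) × [bracket] = (2220/π) × 1.200475 = 848.3 W/m².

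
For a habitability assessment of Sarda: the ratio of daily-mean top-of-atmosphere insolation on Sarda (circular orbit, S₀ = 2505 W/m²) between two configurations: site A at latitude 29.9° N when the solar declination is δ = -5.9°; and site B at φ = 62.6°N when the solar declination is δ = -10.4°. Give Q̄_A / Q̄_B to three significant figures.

— Configuration A (φ=+29.9°):
cos H₀ = −tan(+29.9°) tan(-5.900°) = 0.0594, H₀ = 1.5113 rad.
Bracket: H₀ sin φ sin δ + cos φ cos δ sin H₀ = 1.5113×0.49849×-0.10279 + 0.86690×0.99470×0.99823 = -0.077439 + 0.860779 = 0.783340.
Q̄ = (S₀/π) × [bracket] = (2505/π) × 0.783340 = 624.61 W/m².
— Configuration B (φ=+62.6°):
cos H₀ = −tan(+62.6°) tan(-10.400°) = 0.3541, H₀ = 1.2089 rad.
Bracket: H₀ sin φ sin δ + cos φ cos δ sin H₀ = 1.2089×0.88782×-0.18052 + 0.46020×0.98357×0.93522 = -0.193750 + 0.423317 = 0.229567.
Q̄ = (S₀/π) × [bracket] = (2505/π) × 0.229567 = 183.05 W/m².
Ratio Q̄_A / Q̄_B = 624.61 / 183.05 = 3.412.

Q̄_A / Q̄_B ≈ 3.41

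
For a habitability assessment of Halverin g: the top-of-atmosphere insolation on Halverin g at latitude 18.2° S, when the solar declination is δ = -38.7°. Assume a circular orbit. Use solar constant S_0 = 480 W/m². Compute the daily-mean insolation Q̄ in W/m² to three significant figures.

cos h₀ = −tan(-18.2°) tan(-38.700°) = -0.2634, h₀ = 1.8373 rad.
Bracket: h₀ sin ϕ sin δ + cos ϕ cos δ sin h₀ = 1.8373×-0.31233×-0.62524 + 0.94997×0.78043×0.96469 = 0.358790 + 0.715207 = 1.073997.
Q̄ = (S_0/π) × [bracket] = (480/π) × 1.073997 = 164.1 W/m².

Q̄ ≈ 164 W/m²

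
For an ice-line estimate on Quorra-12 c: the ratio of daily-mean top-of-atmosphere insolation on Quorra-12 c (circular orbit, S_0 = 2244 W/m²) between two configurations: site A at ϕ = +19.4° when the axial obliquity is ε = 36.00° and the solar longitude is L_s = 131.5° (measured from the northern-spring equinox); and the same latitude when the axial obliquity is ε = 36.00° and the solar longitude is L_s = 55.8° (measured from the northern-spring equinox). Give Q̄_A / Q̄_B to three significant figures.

— Configuration A (ϕ=+19.4°):
Solar declination: sin δ = sin ε · sin L_s = sin 36.00° × sin 131.5° = 0.44023, so δ = +26.118°.
cos h₀ = −tan(+19.4°) tan(+26.118°) = -0.1727, h₀ = 1.7443 rad.
Bracket: h₀ sin ϕ sin δ + cos ϕ cos δ sin h₀ = 1.7443×0.33216×0.44023 + 0.94322×0.89789×0.98498 = 0.255063 + 0.834187 = 1.089250.
Q̄ = (S_0/π) × [bracket] = (2244/π) × 1.089250 = 778.04 W/m².
— Configuration B (ϕ=+19.4°):
Solar declination: sin δ = sin ε · sin L_s = sin 36.00° × sin 55.8° = 0.48615, so δ = +29.088°.
cos h₀ = −tan(+19.4°) tan(+29.088°) = -0.1959, h₀ = 1.7680 rad.
Bracket: h₀ sin ϕ sin δ + cos ϕ cos δ sin h₀ = 1.7680×0.33216×0.48615 + 0.94322×0.87388×0.98062 = 0.285496 + 0.808287 = 1.093783.
Q̄ = (S_0/π) × [bracket] = (2244/π) × 1.093783 = 781.28 W/m².
Ratio Q̄_A / Q̄_B = 778.04 / 781.28 = 0.9959.

Q̄_A / Q̄_B ≈ 0.996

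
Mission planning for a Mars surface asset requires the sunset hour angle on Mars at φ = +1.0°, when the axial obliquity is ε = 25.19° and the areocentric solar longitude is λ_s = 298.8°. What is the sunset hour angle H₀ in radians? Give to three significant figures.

sin δ = sin 25.19° × sin 298.8° = -0.37297, so δ = -21.899°.
cos H₀ = −tan φ · tan δ = −tan(+1.0°) × tan(-21.899°) = 0.0070, so H₀ = 1.5638 rad = 89.60°.

H₀ = 1.56 rad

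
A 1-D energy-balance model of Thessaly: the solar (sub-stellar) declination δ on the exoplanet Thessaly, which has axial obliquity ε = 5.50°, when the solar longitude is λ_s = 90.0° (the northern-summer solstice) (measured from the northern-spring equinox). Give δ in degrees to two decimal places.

δ = +5.50°

sin δ = sin ε · sin λ_s = sin 5.50° × sin 90.0° = 0.095846.
δ = arcsin(0.095846) = +5.50°.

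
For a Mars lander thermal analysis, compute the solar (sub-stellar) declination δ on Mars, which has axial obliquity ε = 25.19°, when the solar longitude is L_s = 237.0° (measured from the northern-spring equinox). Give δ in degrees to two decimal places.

δ = -20.91°

sin δ = sin ε · sin L_s = sin 25.19° × sin 237.0° = -0.356956.
δ = arcsin(-0.356956) = -20.91°.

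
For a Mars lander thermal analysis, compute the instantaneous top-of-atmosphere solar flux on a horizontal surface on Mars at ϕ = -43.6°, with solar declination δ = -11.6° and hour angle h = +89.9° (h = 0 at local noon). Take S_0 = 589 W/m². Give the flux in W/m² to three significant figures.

82.4 W/m²

cos θ_z = sin ϕ sin δ + cos ϕ cos δ cos h = 0.138667 + 0.001238 = 0.139905.
Flux = S_0 · cos θ_z = 589 × 0.139905 = 82.40 W/m².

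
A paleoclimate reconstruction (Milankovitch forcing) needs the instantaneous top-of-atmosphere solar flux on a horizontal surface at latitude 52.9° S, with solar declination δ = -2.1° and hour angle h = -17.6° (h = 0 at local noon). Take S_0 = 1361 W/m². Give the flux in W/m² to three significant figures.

cos θ_z = sin ϕ sin δ + cos ϕ cos δ cos h = 0.029226 + 0.574586 = 0.603812.
Flux = S_0 · cos θ_z = 1361 × 0.603812 = 821.8 W/m².

822 W/m²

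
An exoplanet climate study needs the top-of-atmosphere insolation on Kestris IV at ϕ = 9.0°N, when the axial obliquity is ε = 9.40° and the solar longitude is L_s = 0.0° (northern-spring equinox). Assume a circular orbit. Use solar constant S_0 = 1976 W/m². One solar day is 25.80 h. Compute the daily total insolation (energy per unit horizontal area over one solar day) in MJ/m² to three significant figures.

57.7 MJ/m²

Solar declination: sin δ = sin ε · sin L_s = sin 9.40° × sin 0.0° = 0.00000, so δ = +0.000°.
cos h₀ = −tan(+9.0°) tan(+0.000°) = -0.0000, h₀ = 1.5708 rad.
Bracket: h₀ sin ϕ sin δ + cos ϕ cos δ sin h₀ = 1.5708×0.15643×0.00000 + 0.98769×1.00000×1.00000 = 0.000000 + 0.987690 = 0.987690.
Q̄ = (S_0/π) × [bracket] = (1976/π) × 0.987690 = 621.24 W/m².
Daily total = Q̄ × 25.80 h × 3600 s/h = 621.24 × 25.80 × 3600 / 10⁶ = 57.70 MJ/m².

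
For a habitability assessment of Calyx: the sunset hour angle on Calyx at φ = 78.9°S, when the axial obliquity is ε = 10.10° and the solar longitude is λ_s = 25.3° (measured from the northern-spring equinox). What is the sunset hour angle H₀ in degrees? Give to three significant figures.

H₀ = 67.5°

Solar declination: sin δ = sin ε · sin λ_s = sin 10.10° × sin 25.3° = 0.07494, so δ = +4.298°.
cos H₀ = −tan φ · tan δ = −tan(-78.9°) × tan(+4.298°) = 0.3831, so H₀ = 1.1777 rad = 67.48°.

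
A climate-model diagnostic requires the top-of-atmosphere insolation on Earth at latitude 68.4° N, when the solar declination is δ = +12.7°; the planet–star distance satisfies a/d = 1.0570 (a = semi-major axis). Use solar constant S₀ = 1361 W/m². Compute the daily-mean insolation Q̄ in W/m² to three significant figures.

Q̄ ≈ 358 W/m²

cos H₀ = −tan(+68.4°) tan(+12.700°) = -0.5692, H₀ = 2.1763 rad.
Bracket: H₀ sin φ sin δ + cos φ cos δ sin H₀ = 2.1763×0.92978×0.21985 + 0.36812×0.97553×0.82220 = 0.444862 + 0.295262 = 0.740124.
Inverse-square distance factor (a/d)² = 1.0570² = 1.117249.
Q̄ = (S₀/π) × 1.117249 × [bracket] = (1361/π) × 1.117249 × 0.740124 = 358.2 W/m².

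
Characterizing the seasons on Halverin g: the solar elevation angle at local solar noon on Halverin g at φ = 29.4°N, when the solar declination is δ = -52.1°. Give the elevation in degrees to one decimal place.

At local noon the hour angle is zero, so the zenith angle equals |φ − δ| = |+29.4° − (-52.100°)| = 81.500°.
Elevation = 90° − 81.500° = 8.5°.

8.5°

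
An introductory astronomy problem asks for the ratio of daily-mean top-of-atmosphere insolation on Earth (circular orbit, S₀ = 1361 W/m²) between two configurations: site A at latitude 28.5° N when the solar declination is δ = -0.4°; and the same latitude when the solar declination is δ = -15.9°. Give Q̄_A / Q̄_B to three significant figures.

Q̄_A / Q̄_B ≈ 1.34

— Configuration A (φ=+28.5°):
cos H₀ = −tan(+28.5°) tan(-0.400°) = 0.0038, H₀ = 1.5670 rad.
Bracket: H₀ sin φ sin δ + cos φ cos δ sin H₀ = 1.5670×0.47716×-0.00698 + 0.87882×0.99998×0.99999 = -0.005219 + 0.878794 = 0.873575.
Q̄ = (S₀/π) × [bracket] = (1361/π) × 0.873575 = 378.45 W/m².
— Configuration B (φ=+28.5°):
cos H₀ = −tan(+28.5°) tan(-15.900°) = 0.1547, H₀ = 1.4155 rad.
Bracket: H₀ sin φ sin δ + cos φ cos δ sin H₀ = 1.4155×0.47716×-0.27396 + 0.87882×0.96174×0.98797 = -0.185038 + 0.835029 = 0.649991.
Q̄ = (S₀/π) × [bracket] = (1361/π) × 0.649991 = 281.59 W/m².
Ratio Q̄_A / Q̄_B = 378.45 / 281.59 = 1.344.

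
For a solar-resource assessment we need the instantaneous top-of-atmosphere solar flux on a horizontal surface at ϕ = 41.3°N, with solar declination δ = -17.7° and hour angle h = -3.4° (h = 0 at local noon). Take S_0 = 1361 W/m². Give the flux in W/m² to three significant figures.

cos θ_z = sin ϕ sin δ + cos ϕ cos δ cos h = -0.200662 + 0.714441 = 0.513779.
Flux = S_0 · cos θ_z = 1361 × 0.513779 = 699.3 W/m².

699 W/m²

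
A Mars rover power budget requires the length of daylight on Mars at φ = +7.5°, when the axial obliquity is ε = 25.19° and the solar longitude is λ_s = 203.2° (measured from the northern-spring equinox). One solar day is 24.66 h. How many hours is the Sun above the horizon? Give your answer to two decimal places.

Solar declination: sin δ = sin ε · sin λ_s = sin 25.19° × sin 203.2° = -0.16767, so δ = -9.652°.
cos H₀ = −tan φ · tan δ = −tan(+7.5°) × tan(-9.652°) = 0.0224, so H₀ = 1.5484 rad = 88.72°.
Daylight = 2H₀/(2π) × 24.66 h = (1.5484/π) × 24.66 = 12.15 h.

12.15 h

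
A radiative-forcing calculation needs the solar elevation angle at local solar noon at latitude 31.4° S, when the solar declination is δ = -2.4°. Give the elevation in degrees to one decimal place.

61.0°

At local noon the hour angle is zero, so the zenith angle equals |ϕ − δ| = |-31.4° − (-2.400°)| = 29.000°.
Elevation = 90° − 29.000° = 61.0°.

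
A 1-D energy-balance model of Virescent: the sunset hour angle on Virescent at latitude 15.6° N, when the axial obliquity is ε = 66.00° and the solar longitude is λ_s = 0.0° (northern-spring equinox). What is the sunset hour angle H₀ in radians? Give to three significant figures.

Solar declination: sin δ = sin ε · sin λ_s = sin 66.00° × sin 0.0° = 0.00000, so δ = +0.000°.
cos H₀ = −tan φ · tan δ = −tan(+15.6°) × tan(+0.000°) = -0.0000, so H₀ = 1.5708 rad = 90.00°.

H₀ = 1.57 rad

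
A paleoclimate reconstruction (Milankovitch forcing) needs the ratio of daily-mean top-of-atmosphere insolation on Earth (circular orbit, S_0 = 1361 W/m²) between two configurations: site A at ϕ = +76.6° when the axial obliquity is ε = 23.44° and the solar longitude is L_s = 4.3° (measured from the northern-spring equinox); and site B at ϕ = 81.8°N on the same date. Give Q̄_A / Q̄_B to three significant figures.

Q̄_A / Q̄_B ≈ 1.45

— Configuration A (ϕ=+76.6°):
Solar declination: sin δ = sin ε · sin L_s = sin 23.44° × sin 4.3° = 0.02983, so δ = +1.709°.
cos h₀ = −tan(+76.6°) tan(+1.709°) = -0.1253, h₀ = 1.6964 rad.
Bracket: h₀ sin ϕ sin δ + cos ϕ cos δ sin h₀ = 1.6964×0.97278×0.02983 + 0.23175×0.99956×0.99213 = 0.049226 + 0.229825 = 0.279051.
Q̄ = (S_0/π) × [bracket] = (1361/π) × 0.279051 = 120.89 W/m².
— Configuration B (ϕ=+81.8°):
cos h₀ = −tan(+81.8°) tan(+1.709°) = -0.2071, h₀ = 1.7794 rad.
Bracket: h₀ sin ϕ sin δ + cos ϕ cos δ sin h₀ = 1.7794×0.98978×0.02983 + 0.14263×0.99956×0.97833 = 0.052537 + 0.139478 = 0.192015.
Q̄ = (S_0/π) × [bracket] = (1361/π) × 0.192015 = 83.185 W/m².
Ratio Q̄_A / Q̄_B = 120.89 / 83.185 = 1.453.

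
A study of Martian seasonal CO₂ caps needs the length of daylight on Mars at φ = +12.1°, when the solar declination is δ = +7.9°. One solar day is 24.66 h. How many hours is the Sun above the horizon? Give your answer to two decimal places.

cos H₀ = −tan φ · tan δ = −tan(+12.1°) × tan(+7.900°) = -0.0297, so H₀ = 1.6005 rad = 91.70°.
Daylight = 2H₀/(2π) × 24.66 h = (1.6005/π) × 24.66 = 12.56 h.

12.56 h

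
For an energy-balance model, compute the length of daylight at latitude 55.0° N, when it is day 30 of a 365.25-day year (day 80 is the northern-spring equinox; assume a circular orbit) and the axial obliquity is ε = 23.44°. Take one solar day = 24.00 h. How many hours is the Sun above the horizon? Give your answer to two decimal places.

Solar longitude: L_s = 360° × (30 − 80)/365.25 = -49.281°, i.e. -49.281° + 360° = 310.719°.
sin δ = sin 23.44° × sin 310.719° = -0.30149, so δ = -17.547°.
cos h₀ = −tan ϕ · tan δ = −tan(+55.0°) × tan(-17.547°) = 0.4516, so h₀ = 1.1023 rad = 63.15°.
Daylight = 2h₀/(2π) × 24.00 h = (1.1023/π) × 24.00 = 8.42 h.

8.42 h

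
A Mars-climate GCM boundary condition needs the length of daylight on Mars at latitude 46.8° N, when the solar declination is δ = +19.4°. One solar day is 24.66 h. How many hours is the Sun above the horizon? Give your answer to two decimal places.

cos H₀ = −tan φ · tan δ = −tan(+46.8°) × tan(+19.400°) = -0.3750, so H₀ = 1.9552 rad = 112.02°.
Daylight = 2H₀/(2π) × 24.66 h = (1.9552/π) × 24.66 = 15.35 h.

15.35 h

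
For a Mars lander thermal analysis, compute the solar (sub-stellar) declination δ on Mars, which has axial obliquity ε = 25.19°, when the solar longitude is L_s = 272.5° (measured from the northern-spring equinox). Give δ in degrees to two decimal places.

sin δ = sin ε · sin L_s = sin 25.19° × sin 272.5° = -0.425216.
δ = arcsin(-0.425216) = -25.16°.

δ = -25.16°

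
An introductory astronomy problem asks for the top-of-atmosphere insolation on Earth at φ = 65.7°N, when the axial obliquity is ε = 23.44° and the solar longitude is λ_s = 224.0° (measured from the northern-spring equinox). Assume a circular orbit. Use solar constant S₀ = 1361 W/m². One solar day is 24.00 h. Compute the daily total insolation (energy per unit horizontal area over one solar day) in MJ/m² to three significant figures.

3.11 MJ/m²

Solar declination: sin δ = sin ε · sin λ_s = sin 23.44° × sin 224.0° = -0.27633, so δ = -16.041°.
cos H₀ = −tan(+65.7°) tan(-16.041°) = 0.6368, H₀ = 0.8805 rad.
Bracket: H₀ sin φ sin δ + cos φ cos δ sin H₀ = 0.8805×0.91140×-0.27633 + 0.41151×0.96106×0.77104 = -0.221751 + 0.304935 = 0.083184.
Q̄ = (S₀/π) × [bracket] = (1361/π) × 0.083184 = 36.037 W/m².
Daily total = Q̄ × 24.00 h × 3600 s/h = 36.037 × 24.00 × 3600 / 10⁶ = 3.114 MJ/m².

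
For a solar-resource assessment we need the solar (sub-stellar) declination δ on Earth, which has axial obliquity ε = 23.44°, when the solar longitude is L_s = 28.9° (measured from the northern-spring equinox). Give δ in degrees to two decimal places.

δ = +11.08°

sin δ = sin ε · sin L_s = sin 23.44° × sin 28.9° = 0.192244.
δ = arcsin(0.192244) = +11.08°.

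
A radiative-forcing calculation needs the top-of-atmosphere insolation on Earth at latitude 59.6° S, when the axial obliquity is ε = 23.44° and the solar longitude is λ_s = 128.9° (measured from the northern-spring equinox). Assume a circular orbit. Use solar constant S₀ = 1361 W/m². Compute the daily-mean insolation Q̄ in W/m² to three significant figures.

Solar declination: sin δ = sin ε · sin λ_s = sin 23.44° × sin 128.9° = 0.30958, so δ = +18.034°.
cos H₀ = −tan(-59.6°) tan(+18.034°) = 0.5549, H₀ = 0.9825 rad.
Bracket: H₀ sin φ sin δ + cos φ cos δ sin H₀ = 0.9825×-0.86251×0.30958 + 0.50603×0.95087×0.83190 = -0.262343 + 0.400284 = 0.137941.
Q̄ = (S₀/π) × [bracket] = (1361/π) × 0.137941 = 59.76 W/m².

Q̄ ≈ 59.8 W/m²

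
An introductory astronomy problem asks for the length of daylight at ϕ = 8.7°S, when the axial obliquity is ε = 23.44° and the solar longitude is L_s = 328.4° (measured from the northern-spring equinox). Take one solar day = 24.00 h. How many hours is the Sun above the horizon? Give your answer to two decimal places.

12.25 h

Solar declination: sin δ = sin ε · sin L_s = sin 23.44° × sin 328.4° = -0.20844, so δ = -12.031°.
cos h₀ = −tan ϕ · tan δ = −tan(-8.7°) × tan(-12.031°) = -0.0326, so h₀ = 1.6034 rad = 91.87°.
Daylight = 2h₀/(2π) × 24.00 h = (1.6034/π) × 24.00 = 12.25 h.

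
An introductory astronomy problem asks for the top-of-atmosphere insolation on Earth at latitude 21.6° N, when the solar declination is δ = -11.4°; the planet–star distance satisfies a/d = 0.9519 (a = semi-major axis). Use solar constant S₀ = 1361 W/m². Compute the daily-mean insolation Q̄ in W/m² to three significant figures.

cos H₀ = −tan(+21.6°) tan(-11.400°) = 0.0798, H₀ = 1.4909 rad.
Bracket: H₀ sin φ sin δ + cos φ cos δ sin H₀ = 1.4909×0.36812×-0.19766 + 0.92978×0.98027×0.99681 = -0.108482 + 0.908528 = 0.800046.
Inverse-square distance factor (a/d)² = 0.9519² = 0.906114.
Q̄ = (S₀/π) × 0.906114 × [bracket] = (1361/π) × 0.906114 × 0.800046 = 314.1 W/m².

Q̄ ≈ 314 W/m²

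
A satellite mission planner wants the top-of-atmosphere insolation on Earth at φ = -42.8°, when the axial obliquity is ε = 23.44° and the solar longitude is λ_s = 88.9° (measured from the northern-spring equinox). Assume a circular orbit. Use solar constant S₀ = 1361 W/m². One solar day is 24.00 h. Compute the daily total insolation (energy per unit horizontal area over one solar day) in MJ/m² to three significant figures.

11.4 MJ/m²

Solar declination: sin δ = sin ε · sin λ_s = sin 23.44° × sin 88.9° = 0.39772, so δ = +23.435°.
cos H₀ = −tan(-42.8°) tan(+23.435°) = 0.4014, H₀ = 1.1578 rad.
Bracket: H₀ sin φ sin δ + cos φ cos δ sin H₀ = 1.1578×-0.67944×0.39772 + 0.73373×0.91751×0.91590 = -0.312869 + 0.616588 = 0.303719.
Q̄ = (S₀/π) × [bracket] = (1361/π) × 0.303719 = 131.58 W/m².
Daily total = Q̄ × 24.00 h × 3600 s/h = 131.58 × 24.00 × 3600 / 10⁶ = 11.37 MJ/m².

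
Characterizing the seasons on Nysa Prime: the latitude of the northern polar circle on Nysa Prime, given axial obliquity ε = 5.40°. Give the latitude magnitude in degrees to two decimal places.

84.60°

The polar circle is the lowest latitude that experiences at least one full rotation of continuous daylight at the northern-summer solstice; it lies at |ϕ| = 90° − ε = 90° − 5.40° = 84.60°.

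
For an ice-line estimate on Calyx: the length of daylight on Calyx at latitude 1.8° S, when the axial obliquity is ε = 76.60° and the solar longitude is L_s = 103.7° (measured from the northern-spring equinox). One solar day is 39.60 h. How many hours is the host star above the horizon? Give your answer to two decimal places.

18.65 h

Solar declination: sin δ = sin ε · sin L_s = sin 76.60° × sin 103.7° = 0.94510, so δ = +70.926°.
cos h₀ = −tan ϕ · tan δ = −tan(-1.8°) × tan(+70.926°) = 0.0909, so h₀ = 1.4798 rad = 84.79°.
Daylight = 2h₀/(2π) × 39.60 h = (1.4798/π) × 39.60 = 18.65 h.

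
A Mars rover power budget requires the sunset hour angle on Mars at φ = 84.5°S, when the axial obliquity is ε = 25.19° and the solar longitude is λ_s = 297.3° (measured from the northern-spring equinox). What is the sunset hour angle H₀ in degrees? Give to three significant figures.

Solar declination: sin δ = sin ε · sin λ_s = sin 25.19° × sin 297.3° = -0.37821, so δ = -22.223°.
Sunrise equation: cos H₀ = −tan φ · tan δ = -4.2431 ≤ −1, so the Sun never sets (polar day) and H₀ = π.

H₀ = 180°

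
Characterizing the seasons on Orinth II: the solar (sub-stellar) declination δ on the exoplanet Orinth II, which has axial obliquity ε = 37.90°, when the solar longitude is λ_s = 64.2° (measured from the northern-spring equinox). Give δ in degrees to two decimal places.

δ = +33.58°

sin δ = sin ε · sin λ_s = sin 37.90° × sin 64.2° = 0.553052.
δ = arcsin(0.553052) = +33.58°.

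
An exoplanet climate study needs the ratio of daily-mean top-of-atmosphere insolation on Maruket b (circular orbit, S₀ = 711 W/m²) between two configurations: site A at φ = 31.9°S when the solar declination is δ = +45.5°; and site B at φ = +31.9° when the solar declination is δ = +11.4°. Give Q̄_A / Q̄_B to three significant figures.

Q̄_A / Q̄_B ≈ 0.127

— Configuration A (φ=-31.9°):
cos H₀ = −tan(-31.9°) tan(+45.500°) = 0.6334, H₀ = 0.8849 rad.
Bracket: H₀ sin φ sin δ + cos φ cos δ sin H₀ = 0.8849×-0.52844×0.71325 + 0.84897×0.70091×0.77382 = -0.333528 + 0.460463 = 0.126935.
Q̄ = (S₀/π) × [bracket] = (711/π) × 0.126935 = 28.728 W/m².
— Configuration B (φ=+31.9°):
cos H₀ = −tan(+31.9°) tan(+11.400°) = -0.1255, H₀ = 1.6966 rad.
Bracket: H₀ sin φ sin δ + cos φ cos δ sin H₀ = 1.6966×0.52844×0.19766 + 0.84897×0.98027×0.99209 = 0.177212 + 0.825637 = 1.002849.
Q̄ = (S₀/π) × [bracket] = (711/π) × 1.002849 = 226.96 W/m².
Ratio Q̄_A / Q̄_B = 28.728 / 226.96 = 0.1266.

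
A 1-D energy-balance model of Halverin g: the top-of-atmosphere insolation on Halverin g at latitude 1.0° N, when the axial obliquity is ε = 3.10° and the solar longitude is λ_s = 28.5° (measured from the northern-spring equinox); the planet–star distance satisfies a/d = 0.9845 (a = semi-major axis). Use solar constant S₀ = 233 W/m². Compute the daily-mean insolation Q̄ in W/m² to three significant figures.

Q̄ ≈ 71.9 W/m²

Solar declination: sin δ = sin ε · sin λ_s = sin 3.10° × sin 28.5° = 0.02580, so δ = +1.479°.
cos H₀ = −tan(+1.0°) tan(+1.479°) = -0.0005, H₀ = 1.5712 rad.
Bracket: H₀ sin φ sin δ + cos φ cos δ sin H₀ = 1.5712×0.01745×0.02580 + 0.99985×0.99967×1.00000 = 0.000707 + 0.999520 = 1.000227.
Inverse-square distance factor (a/d)² = 0.9845² = 0.969240.
Q̄ = (S₀/π) × 0.969240 × [bracket] = (233/π) × 0.969240 × 1.000227 = 71.90 W/m².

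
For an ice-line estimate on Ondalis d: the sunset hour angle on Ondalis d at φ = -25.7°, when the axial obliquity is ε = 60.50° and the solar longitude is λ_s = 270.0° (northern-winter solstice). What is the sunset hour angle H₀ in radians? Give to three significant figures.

H₀ = 2.59 rad

Solar declination: sin δ = sin ε · sin λ_s = sin 60.50° × sin 270.0° = -0.87036, so δ = -60.500°.
cos H₀ = −tan φ · tan δ = −tan(-25.7°) × tan(-60.500°) = -0.8506, so H₀ = 2.5880 rad = 148.28°.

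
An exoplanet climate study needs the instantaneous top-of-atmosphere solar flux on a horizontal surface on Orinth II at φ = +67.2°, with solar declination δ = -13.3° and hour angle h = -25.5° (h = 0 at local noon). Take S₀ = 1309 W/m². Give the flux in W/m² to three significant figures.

168 W/m²

cos θ_z = sin φ sin δ + cos φ cos δ cos h = -0.212074 + 0.340385 = 0.128311.
Flux = S₀ · cos θ_z = 1309 × 0.128311 = 168.0 W/m².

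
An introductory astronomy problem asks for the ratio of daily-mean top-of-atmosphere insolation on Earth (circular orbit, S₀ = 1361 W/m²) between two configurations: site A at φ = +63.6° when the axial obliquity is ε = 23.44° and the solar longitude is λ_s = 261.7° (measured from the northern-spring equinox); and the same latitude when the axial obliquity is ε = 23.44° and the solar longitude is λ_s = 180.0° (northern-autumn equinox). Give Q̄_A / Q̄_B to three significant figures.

Q̄_A / Q̄_B ≈ 0.0445

— Configuration A (φ=+63.6°):
Solar declination: sin δ = sin ε · sin λ_s = sin 23.44° × sin 261.7° = -0.39362, so δ = -23.180°.
cos H₀ = −tan(+63.6°) tan(-23.180°) = 0.8626, H₀ = 0.5304 rad.
Bracket: H₀ sin φ sin δ + cos φ cos δ sin H₀ = 0.5304×0.89571×-0.39362 + 0.44464×0.91927×0.50592 = -0.187003 + 0.206792 = 0.019789.
Q̄ = (S₀/π) × [bracket] = (1361/π) × 0.019789 = 8.5730 W/m².
— Configuration B (φ=+63.6°):
Solar declination: sin δ = sin ε · sin λ_s = sin 23.44° × sin 180.0° = 0.00000, so δ = +0.000°.
cos H₀ = −tan(+63.6°) tan(+0.000°) = -0.0000, H₀ = 1.5708 rad.
Bracket: H₀ sin φ sin δ + cos φ cos δ sin H₀ = 1.5708×0.89571×0.00000 + 0.44464×1.00000×1.00000 = 0.000000 + 0.444640 = 0.444640.
Q̄ = (S₀/π) × [bracket] = (1361/π) × 0.444640 = 192.63 W/m².
Ratio Q̄_A / Q̄_B = 8.5730 / 192.63 = 0.04451.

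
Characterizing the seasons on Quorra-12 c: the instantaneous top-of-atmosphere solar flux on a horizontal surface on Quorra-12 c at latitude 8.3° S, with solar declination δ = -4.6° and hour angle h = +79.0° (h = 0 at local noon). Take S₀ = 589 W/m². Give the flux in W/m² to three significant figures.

cos θ_z = sin φ sin δ + cos φ cos δ cos h = 0.011577 + 0.188202 = 0.199779.
Flux = S₀ · cos θ_z = 589 × 0.199779 = 117.7 W/m².

118 W/m²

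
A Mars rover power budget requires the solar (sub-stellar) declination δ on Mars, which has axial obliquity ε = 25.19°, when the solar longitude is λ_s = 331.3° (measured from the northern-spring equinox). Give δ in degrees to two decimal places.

δ = -11.79°

sin δ = sin ε · sin λ_s = sin 25.19° × sin 331.3° = -0.204393.
δ = arcsin(-0.204393) = -11.79°.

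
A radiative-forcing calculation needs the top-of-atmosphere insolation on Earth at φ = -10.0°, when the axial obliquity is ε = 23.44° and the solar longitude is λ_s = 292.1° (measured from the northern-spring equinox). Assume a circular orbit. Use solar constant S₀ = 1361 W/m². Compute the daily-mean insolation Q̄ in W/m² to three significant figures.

Solar declination: sin δ = sin ε · sin λ_s = sin 23.44° × sin 292.1° = -0.36856, so δ = -21.627°.
cos H₀ = −tan(-10.0°) tan(-21.627°) = -0.0699, H₀ = 1.6408 rad.
Bracket: H₀ sin φ sin δ + cos φ cos δ sin H₀ = 1.6408×-0.17365×-0.36856 + 0.98481×0.92960×0.99755 = 0.105012 + 0.913236 = 1.018248.
Q̄ = (S₀/π) × [bracket] = (1361/π) × 1.018248 = 441.1 W/m².

Q̄ ≈ 441 W/m²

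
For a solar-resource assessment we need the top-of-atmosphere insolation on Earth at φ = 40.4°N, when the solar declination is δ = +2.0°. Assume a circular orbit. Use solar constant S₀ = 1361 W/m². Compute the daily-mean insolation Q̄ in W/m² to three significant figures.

cos H₀ = −tan(+40.4°) tan(+2.000°) = -0.0297, H₀ = 1.6005 rad.
Bracket: H₀ sin φ sin δ + cos φ cos δ sin H₀ = 1.6005×0.64812×0.03490 + 0.76154×0.99939×0.99956 = 0.036202 + 0.760741 = 0.796943.
Q̄ = (S₀/π) × [bracket] = (1361/π) × 0.796943 = 345.3 W/m².

Q̄ ≈ 345 W/m²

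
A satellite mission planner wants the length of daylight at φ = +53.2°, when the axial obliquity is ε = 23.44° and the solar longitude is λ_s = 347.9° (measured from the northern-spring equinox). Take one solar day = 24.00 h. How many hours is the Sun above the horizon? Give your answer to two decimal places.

11.14 h

Solar declination: sin δ = sin ε · sin λ_s = sin 23.44° × sin 347.9° = -0.08338, so δ = -4.783°.
cos H₀ = −tan φ · tan δ = −tan(+53.2°) × tan(-4.783°) = 0.1119, so H₀ = 1.4587 rad = 83.58°.
Daylight = 2H₀/(2π) × 24.00 h = (1.4587/π) × 24.00 = 11.14 h.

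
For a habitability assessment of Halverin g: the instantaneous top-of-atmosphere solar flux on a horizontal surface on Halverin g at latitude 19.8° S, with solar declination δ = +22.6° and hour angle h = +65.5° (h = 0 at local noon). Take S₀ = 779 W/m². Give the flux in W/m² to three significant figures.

cos θ_z = sin φ sin δ + cos φ cos δ cos h = -0.130175 + 0.360215 = 0.230040.
Flux = S₀ · cos θ_z = 779 × 0.230040 = 179.2 W/m².

179 W/m²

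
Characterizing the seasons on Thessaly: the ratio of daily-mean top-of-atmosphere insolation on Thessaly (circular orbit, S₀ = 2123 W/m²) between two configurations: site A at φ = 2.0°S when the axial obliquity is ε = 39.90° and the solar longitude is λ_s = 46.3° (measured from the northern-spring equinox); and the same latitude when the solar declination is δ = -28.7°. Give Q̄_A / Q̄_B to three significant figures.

Q̄_A / Q̄_B ≈ 0.952

— Configuration A (φ=-2.0°):
Solar declination: sin δ = sin ε · sin λ_s = sin 39.90° × sin 46.3° = 0.46375, so δ = +27.629°.
cos H₀ = −tan(-2.0°) tan(+27.629°) = 0.0183, H₀ = 1.5525 rad.
Bracket: H₀ sin φ sin δ + cos φ cos δ sin H₀ = 1.5525×-0.03490×0.46375 + 0.99939×0.88597×0.99983 = -0.025127 + 0.885279 = 0.860152.
Q̄ = (S₀/π) × [bracket] = (2123/π) × 0.860152 = 581.27 W/m².
— Configuration B (φ=-2.0°):
cos H₀ = −tan(-2.0°) tan(-28.700°) = -0.0191, H₀ = 1.5899 rad.
Bracket: H₀ sin φ sin δ + cos φ cos δ sin H₀ = 1.5899×-0.03490×-0.48022 + 0.99939×0.87715×0.99982 = 0.026646 + 0.876457 = 0.903103.
Q̄ = (S₀/π) × [bracket] = (2123/π) × 0.903103 = 610.29 W/m².
Ratio Q̄_A / Q̄_B = 581.27 / 610.29 = 0.9524.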